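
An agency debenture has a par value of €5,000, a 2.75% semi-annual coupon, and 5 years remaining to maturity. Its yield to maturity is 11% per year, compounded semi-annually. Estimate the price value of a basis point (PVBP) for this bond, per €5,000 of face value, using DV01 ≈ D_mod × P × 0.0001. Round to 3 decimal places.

Periodic yield y = 0.055.
  t   CF        PV=CF/(1+0.055)^t    t·PV
  1        68.75        65.1659        65.1659
  2        68.75        61.7686       123.5372
  3        68.75        58.5484       175.6453
  4        68.75        55.4962       221.9846
  5        68.75        52.6030       263.0149
  6        68.75        49.8607       299.1639
  7        68.75        47.2613       330.8290
  8        68.75        44.7974       358.3794
  9        68.75        42.4620       382.1581
  10    5,068.75     2,967.4012    29,674.0125
  Σ                  3,445.3647    31,893.8908
P = 3,445.3647; D_Mac = 9.25704 half-year periods = 4.62852 yrs; D_mod = 4.38722 yrs.
DV01 ≈ 4.38722 × 3,445.3647 × 0.0001 = 1.511559.

€1.512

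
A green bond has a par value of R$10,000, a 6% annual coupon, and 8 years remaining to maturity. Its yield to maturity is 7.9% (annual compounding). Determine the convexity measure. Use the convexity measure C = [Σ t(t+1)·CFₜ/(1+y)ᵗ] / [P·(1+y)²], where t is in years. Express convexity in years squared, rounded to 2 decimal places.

46.52

With y = 0.079:
  t   CF        PV=CF/(1+0.079)^t    t·PV        t(t+1)·PV
  1       600.00       556.0704       556.0704       1,112.1409
  2       600.00       515.3572     1,030.7144       3,092.1433
  3       600.00       477.6249     1,432.8746       5,731.4982
  4       600.00       442.6551     1,770.6204       8,853.1020
  5       600.00       410.2457     2,051.2284      12,307.3707
  6       600.00       380.2092     2,281.2550      15,968.7850
  7       600.00       352.3718     2,466.6026      19,732.8205
  8    10,600.00     5,769.4486    46,155.5887     415,400.2985
  Σ                  8,903.9828    57,744.9545     482,198.1590
P = 8,903.9828.
Convexity = Σ t(t+1)·PV / [P·(1+y)²] = 482,198.1590 / (8,903.9828 × 1.164241) = 46.51557.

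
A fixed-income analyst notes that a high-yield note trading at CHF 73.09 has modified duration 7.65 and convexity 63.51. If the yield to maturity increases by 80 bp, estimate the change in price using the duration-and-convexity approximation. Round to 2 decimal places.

-CHF 4.32

Duration effect: -D_mod·Δy = -7.65 × (+0.008) = -0.061200
Convexity effect: ½·C·(Δy)² = 0.5 × 63.51 × (0.008)² = +0.00203232
ΔP/P ≈ -0.061200 + 0.00203232 = -0.05916768
ΔP ≈ 73.09 × (-0.05916768) = -4.3245657312.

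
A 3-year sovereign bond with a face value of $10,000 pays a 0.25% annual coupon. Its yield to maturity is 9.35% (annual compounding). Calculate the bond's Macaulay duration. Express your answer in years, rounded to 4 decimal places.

Periodic yield y = 0.0935. Discount each cash flow and weight by its year:
  t   CF        PV=CF/(1+0.0935)^t    t·PV
  1        25.00        22.8624        22.8624
  2        25.00        20.9075        41.8150
  3    10,025.00     7,667.0451    23,001.1354
  Σ                  7,710.8150    23,065.8128
Price P = Σ PV = 7,710.8150.
Macaulay duration = Σ(t·PV) / P = 23,065.8128 / 7,710.8150 = 2.99136 years.

2.9914 years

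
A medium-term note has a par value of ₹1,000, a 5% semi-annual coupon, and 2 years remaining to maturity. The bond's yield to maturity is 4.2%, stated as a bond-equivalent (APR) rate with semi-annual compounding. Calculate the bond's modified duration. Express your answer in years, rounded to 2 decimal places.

Periodic yield y = 0.021. First find Macaulay duration:
  t   CF        PV=CF/(1+0.021)^t    t·PV
  1        25.00        24.4858        24.4858
  2        25.00        23.9822        47.9643
  3        25.00        23.4889        70.4667
  4     1,025.00       943.2371     3,772.9486
  Σ                  1,015.1940     3,915.8655
P = 1,015.1940; Macaulay duration = 3,915.8655 / 1,015.1940 = 3.85726 half-year periods = 1.92863 years.
Modified duration = D_Mac / (1 + y) = 1.92863 / 1.021 = 1.88896 years.

1.89 years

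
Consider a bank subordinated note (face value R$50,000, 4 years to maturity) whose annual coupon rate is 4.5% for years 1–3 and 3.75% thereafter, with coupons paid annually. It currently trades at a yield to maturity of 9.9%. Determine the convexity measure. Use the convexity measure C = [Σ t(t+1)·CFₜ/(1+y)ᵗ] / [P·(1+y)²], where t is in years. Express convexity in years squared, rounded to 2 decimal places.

With y = 0.099:
  t   CF        PV=CF/(1+0.099)^t    t·PV        t(t+1)·PV
  1     2,250.00     2,047.3157     2,047.3157       4,094.6315
  2     2,250.00     1,862.8897     3,725.7793      11,177.3380
  3     2,250.00     1,695.0770     5,085.2311      20,340.9245
  4    51,875.00    35,560.4575   142,241.8301     711,209.1505
  Σ                 41,165.7400   153,100.1563     746,822.0444
P = 41,165.7400.
Convexity = Σ t(t+1)·PV / [P·(1+y)²] = 746,822.0444 / (41,165.7400 × 1.207801) = 15.02055.

15.02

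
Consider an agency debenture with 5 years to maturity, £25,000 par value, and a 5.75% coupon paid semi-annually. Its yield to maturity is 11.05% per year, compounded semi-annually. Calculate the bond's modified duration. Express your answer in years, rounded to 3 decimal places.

4.105 years

Periodic yield y = 0.05525. First find Macaulay duration:
  t   CF        PV=CF/(1+0.05525)^t    t·PV
  1       718.75       681.1182       681.1182
  2       718.75       645.4567     1,290.9135
  3       718.75       611.6624     1,834.9872
  4       718.75       579.6374     2,318.5497
  5       718.75       549.2892     2,746.4460
  6       718.75       520.5299     3,123.1795
  7       718.75       493.2764     3,452.9348
  8       718.75       467.4498     3,739.5983
  9       718.75       442.9754     3,986.7786
  10   25,718.75    15,020.9102   150,209.1016
  Σ                 20,012.3056   173,383.6073
P = 20,012.3056; Macaulay duration = 173,383.6073 / 20,012.3056 = 8.66385 half-year periods = 4.33192 years.
Modified duration = D_Mac / (1 + y) = 4.33192 / 1.05525 = 4.10512 years.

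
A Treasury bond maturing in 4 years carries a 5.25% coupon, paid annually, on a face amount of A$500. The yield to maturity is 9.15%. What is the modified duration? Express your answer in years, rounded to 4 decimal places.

Periodic yield y = 0.0915. First find Macaulay duration:
  t   CF        PV=CF/(1+0.0915)^t    t·PV
  1        26.25        24.0495        24.0495
  2        26.25        22.0334        44.0668
  3        26.25        20.1864        60.5591
  4       526.25       370.7636     1,483.0546
  Σ                    437.0329     1,611.7300
P = 437.0329; Macaulay duration = 1,611.7300 / 437.0329 = 3.68789 years.
Modified duration = D_Mac / (1 + y) = 3.68789 / 1.0915 = 3.37874 years.

3.3787 years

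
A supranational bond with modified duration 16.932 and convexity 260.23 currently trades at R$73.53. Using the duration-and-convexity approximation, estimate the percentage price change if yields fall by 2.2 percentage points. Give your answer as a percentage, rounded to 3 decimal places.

Duration effect: -D_mod·Δy = -16.932 × (-0.022) = +0.372504
Convexity effect: ½·C·(Δy)² = 0.5 × 260.23 × (-0.022)² = +0.06297566
ΔP/P ≈ +0.372504 + 0.06297566 = +0.43547966
= +43.547966%.

+43.548%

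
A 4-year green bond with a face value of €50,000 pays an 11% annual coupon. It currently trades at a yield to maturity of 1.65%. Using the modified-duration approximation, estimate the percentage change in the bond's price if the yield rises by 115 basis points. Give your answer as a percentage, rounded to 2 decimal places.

-3.99%

Periodic yield y = 0.0165. Modified duration first:
  t   CF        PV=CF/(1+0.0165)^t    t·PV
  1     5,500.00     5,410.7231     5,410.7231
  2     5,500.00     5,322.8953    10,645.7906
  3     5,500.00     5,236.4932    15,709.4795
  4    55,500.00    51,983.2528   207,933.0110
  Σ                 67,953.3643   239,699.0042
P = 67,953.3643; D_Mac = 3.52740 yrs; D_mod = 3.52740/(1+0.0165) = 3.47015 yrs.
ΔP/P ≈ -D_mod · Δy = -3.47015 × (+0.0115) = -0.039907 = -3.9907%.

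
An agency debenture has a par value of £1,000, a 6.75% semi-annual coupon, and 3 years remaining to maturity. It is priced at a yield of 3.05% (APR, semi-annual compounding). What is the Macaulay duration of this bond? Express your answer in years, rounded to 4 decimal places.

2.7789 years

Periodic yield y = 0.01525. Discount each cash flow and weight by its period:
  t   CF        PV=CF/(1+0.01525)^t    t·PV
  1        33.75        33.2430        33.2430
  2        33.75        32.7437        65.4874
  3        33.75        32.2519        96.7556
  4        33.75        31.7674       127.0696
  5        33.75        31.2902       156.4512
  6     1,033.75       944.0120     5,664.0722
  Σ                  1,105.3083     6,143.0791
Price P = Σ PV = 1,105.3083.
Macaulay duration = Σ(t·PV) / P = 6,143.0791 / 1,105.3083 = 5.55780 half-year periods.
In years: 5.55780 / 2 = 2.77890 years.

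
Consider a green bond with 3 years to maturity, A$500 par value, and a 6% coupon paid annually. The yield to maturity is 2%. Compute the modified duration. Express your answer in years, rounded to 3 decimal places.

2.787 years

Periodic yield y = 0.02. First find Macaulay duration:
  t   CF        PV=CF/(1+0.02)^t    t·PV
  1        30.00        29.4118        29.4118
  2        30.00        28.8351        57.6701
  3       530.00       499.4308     1,498.2925
  Σ                    557.6777     1,585.3744
P = 557.6777; Macaulay duration = 1,585.3744 / 557.6777 = 2.84281 years.
Modified duration = D_Mac / (1 + y) = 2.84281 / 1.02 = 2.78707 years.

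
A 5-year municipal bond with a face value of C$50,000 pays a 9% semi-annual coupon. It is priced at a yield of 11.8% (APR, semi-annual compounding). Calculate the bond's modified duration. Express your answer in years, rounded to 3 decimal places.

3.850 years

Periodic yield y = 0.059. First find Macaulay duration:
  t   CF        PV=CF/(1+0.059)^t    t·PV
  1     2,250.00     2,124.6459     2,124.6459
  2     2,250.00     2,006.2756     4,012.5513
  3     2,250.00     1,894.5001     5,683.5004
  4     2,250.00     1,788.9520     7,155.8078
  5     2,250.00     1,689.2842     8,446.4210
  6     2,250.00     1,595.1692     9,571.0152
  7     2,250.00     1,506.2976    10,544.0835
  8     2,250.00     1,422.3774    11,379.0190
  9     2,250.00     1,343.1326    12,088.1930
  10   52,250.00    29,452.8071   294,528.0715
  Σ                 44,823.4417   365,533.3086
P = 44,823.4417; Macaulay duration = 365,533.3086 / 44,823.4417 = 8.15496 half-year periods = 4.07748 years.
Modified duration = D_Mac / (1 + y) = 4.07748 / 1.059 = 3.85031 years.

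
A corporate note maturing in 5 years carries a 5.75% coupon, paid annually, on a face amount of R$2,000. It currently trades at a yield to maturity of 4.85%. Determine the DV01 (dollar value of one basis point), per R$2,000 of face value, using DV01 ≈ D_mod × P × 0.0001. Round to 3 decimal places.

Periodic yield y = 0.0485.
  t   CF        PV=CF/(1+0.0485)^t    t·PV
  1       115.00       109.6805       109.6805
  2       115.00       104.6071       209.2141
  3       115.00        99.7683       299.3049
  4       115.00        95.1534       380.6134
  5     2,115.00     1,669.0456     8,345.2279
  Σ                  2,078.2548     9,344.0408
P = 2,078.2548; D_Mac = 4.49610 yrs; D_mod = 4.28813 yrs.
DV01 ≈ 4.28813 × 2,078.2548 × 0.0001 = 0.891182.

R$0.891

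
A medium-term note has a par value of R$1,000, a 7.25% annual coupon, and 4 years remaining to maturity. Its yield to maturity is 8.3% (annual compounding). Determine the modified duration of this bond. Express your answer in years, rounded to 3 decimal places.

Periodic yield y = 0.083. First find Macaulay duration:
  t   CF        PV=CF/(1+0.083)^t    t·PV
  1        72.50        66.9437        66.9437
  2        72.50        61.8132       123.6264
  3        72.50        57.0759       171.2276
  4     1,072.50       779.6209     3,118.4836
  Σ                    965.4536     3,480.2813
P = 965.4536; Macaulay duration = 3,480.2813 / 965.4536 = 3.60481 years.
Modified duration = D_Mac / (1 + y) = 3.60481 / 1.083 = 3.32855 years.

3.329 years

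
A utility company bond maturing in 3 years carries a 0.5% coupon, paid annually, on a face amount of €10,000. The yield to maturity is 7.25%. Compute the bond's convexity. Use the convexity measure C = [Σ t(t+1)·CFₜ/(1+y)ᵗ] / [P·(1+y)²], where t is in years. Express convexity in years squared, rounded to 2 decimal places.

10.36

With y = 0.0725:
  t   CF        PV=CF/(1+0.0725)^t    t·PV        t(t+1)·PV
  1        50.00        46.6200        46.6200          93.2401
  2        50.00        43.4686        86.9371         260.8114
  3    10,050.00     8,146.5581    24,439.6743      97,758.6972
  Σ                  8,236.6467    24,573.2315      98,112.7487
P = 8,236.6467.
Convexity = Σ t(t+1)·PV / [P·(1+y)²] = 98,112.7487 / (8,236.6467 × 1.150256) = 10.35572.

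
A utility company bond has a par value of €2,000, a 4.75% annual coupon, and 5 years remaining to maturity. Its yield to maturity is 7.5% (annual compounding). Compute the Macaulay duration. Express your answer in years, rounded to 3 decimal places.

Periodic yield y = 0.075. Discount each cash flow and weight by its year:
  t   CF        PV=CF/(1+0.075)^t    t·PV
  1        95.00        88.3721        88.3721
  2        95.00        82.2066       164.4132
  3        95.00        76.4713       229.4138
  4        95.00        71.1361       284.5442
  5     2,095.00     1,459.2903     7,296.4517
  Σ                  1,777.4763     8,063.1949
Price P = Σ PV = 1,777.4763.
Macaulay duration = Σ(t·PV) / P = 8,063.1949 / 1,777.4763 = 4.53632 years.

4.536 years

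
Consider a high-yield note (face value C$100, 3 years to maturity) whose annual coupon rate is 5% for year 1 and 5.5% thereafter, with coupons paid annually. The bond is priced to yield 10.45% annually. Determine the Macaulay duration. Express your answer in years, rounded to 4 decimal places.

Periodic yield y = 0.1045. Discount each cash flow and weight by its year:
  t   CF        PV=CF/(1+0.1045)^t    t·PV
  1         5.00         4.5269         4.5269
  2         5.50         4.5085         9.0170
  3       105.50        78.2988       234.8965
  Σ                     87.3343       248.4404
Price P = Σ PV = 87.3343.
Macaulay duration = Σ(t·PV) / P = 248.4404 / 87.3343 = 2.84471 years.

2.8447 years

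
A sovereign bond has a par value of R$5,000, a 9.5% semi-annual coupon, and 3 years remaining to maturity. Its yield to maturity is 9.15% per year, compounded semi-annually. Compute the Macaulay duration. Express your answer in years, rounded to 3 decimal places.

Periodic yield y = 0.04575. Discount each cash flow and weight by its period:
  t   CF        PV=CF/(1+0.04575)^t    t·PV
  1       237.50       227.1097       227.1097
  2       237.50       217.1740       434.3480
  3       237.50       207.6730       623.0189
  4       237.50       198.5876       794.3504
  5       237.50       189.8997       949.4984
  6     5,237.50     4,004.5784    24,027.4702
  Σ                  5,045.0224    27,055.7957
Price P = Σ PV = 5,045.0224.
Macaulay duration = Σ(t·PV) / P = 27,055.7957 / 5,045.0224 = 5.36287 half-year periods.
In years: 5.36287 / 2 = 2.68143 years.

2.681 years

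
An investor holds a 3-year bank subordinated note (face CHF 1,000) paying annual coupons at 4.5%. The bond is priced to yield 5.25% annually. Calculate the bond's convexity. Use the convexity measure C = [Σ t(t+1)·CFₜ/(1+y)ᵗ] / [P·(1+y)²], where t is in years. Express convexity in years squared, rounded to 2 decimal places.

With y = 0.0525:
  t   CF        PV=CF/(1+0.0525)^t    t·PV        t(t+1)·PV
  1        45.00        42.7553        42.7553          85.5107
  2        45.00        40.6227        81.2453         243.7359
  3     1,045.00       896.2929     2,688.8788      10,755.5153
  Σ                    979.6709     2,812.8795      11,084.7619
P = 979.6709.
Convexity = Σ t(t+1)·PV / [P·(1+y)²] = 11,084.7619 / (979.6709 × 1.107756) = 10.21414.

10.21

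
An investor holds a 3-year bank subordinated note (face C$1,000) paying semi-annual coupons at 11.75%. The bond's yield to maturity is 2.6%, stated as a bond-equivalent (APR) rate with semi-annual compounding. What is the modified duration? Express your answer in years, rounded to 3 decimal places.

Periodic yield y = 0.013. First find Macaulay duration:
  t   CF        PV=CF/(1+0.013)^t    t·PV
  1        58.75        57.9961        57.9961
  2        58.75        57.2518       114.5036
  3        58.75        56.5171       169.5512
  4        58.75        55.7918       223.1671
  5        58.75        55.0758       275.3789
  6     1,058.75       979.7985     5,878.7907
  Σ                  1,262.4309     6,719.3875
P = 1,262.4309; Macaulay duration = 6,719.3875 / 1,262.4309 = 5.32258 half-year periods = 2.66129 years.
Modified duration = D_Mac / (1 + y) = 2.66129 / 1.013 = 2.62714 years.

2.627 years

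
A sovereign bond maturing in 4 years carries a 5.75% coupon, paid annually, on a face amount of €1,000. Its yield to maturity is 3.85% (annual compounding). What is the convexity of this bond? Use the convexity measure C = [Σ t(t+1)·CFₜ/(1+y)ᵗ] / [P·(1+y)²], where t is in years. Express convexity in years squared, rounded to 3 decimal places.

16.677

With y = 0.0385:
  t   CF        PV=CF/(1+0.0385)^t    t·PV        t(t+1)·PV
  1        57.50        55.3683        55.3683         110.7366
  2        57.50        53.3157       106.6313         319.8940
  3        57.50        51.3391       154.0173         616.0693
  4     1,057.50       909.1894     3,636.7577      18,183.7884
  Σ                  1,069.2125     3,952.7747      19,230.4883
P = 1,069.2125.
Convexity = Σ t(t+1)·PV / [P·(1+y)²] = 19,230.4883 / (1,069.2125 × 1.078482) = 16.67682.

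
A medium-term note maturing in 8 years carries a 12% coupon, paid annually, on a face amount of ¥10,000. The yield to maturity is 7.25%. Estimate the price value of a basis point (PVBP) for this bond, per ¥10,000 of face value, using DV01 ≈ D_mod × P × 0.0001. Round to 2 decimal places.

¥7.00

Periodic yield y = 0.0725.
  t   CF        PV=CF/(1+0.0725)^t    t·PV
  1     1,200.00     1,118.8811     1,118.8811
  2     1,200.00     1,043.2458     2,086.4916
  3     1,200.00       972.7234     2,918.1701
  4     1,200.00       906.9682     3,627.8727
  5     1,200.00       845.6580     4,228.2898
  6     1,200.00       788.4923     4,730.9536
  7     1,200.00       735.1909     5,146.3365
  8    11,200.00     6,397.9319    51,183.4555
  Σ                 12,809.0915    75,040.4509
P = 12,809.0915; D_Mac = 5.85837 yrs; D_mod = 5.46235 yrs.
DV01 ≈ 5.46235 × 12,809.0915 × 0.0001 = 6.996779.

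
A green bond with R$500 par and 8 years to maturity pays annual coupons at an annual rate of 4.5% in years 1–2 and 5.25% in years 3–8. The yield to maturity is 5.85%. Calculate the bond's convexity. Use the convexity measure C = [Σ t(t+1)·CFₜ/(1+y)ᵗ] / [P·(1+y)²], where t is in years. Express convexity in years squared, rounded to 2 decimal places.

With y = 0.0585:
  t   CF        PV=CF/(1+0.0585)^t    t·PV        t(t+1)·PV
  1        22.50        21.2565        21.2565          42.5130
  2        22.50        20.0817        40.1634         120.4903
  3        26.25        22.1338        66.4015         265.6061
  4        26.25        20.9106        83.6423         418.2114
  5        26.25        19.7549        98.7745         592.6472
  6        26.25        18.6631       111.9787         783.8508
  7        26.25        17.6317       123.4216         987.3731
  8       526.25       333.9375     2,671.5001      24,043.5010
  Σ                    474.3698     3,217.1387      27,254.1929
P = 474.3698.
Convexity = Σ t(t+1)·PV / [P·(1+y)²] = 27,254.1929 / (474.3698 × 1.120422) = 51.27841.

51.28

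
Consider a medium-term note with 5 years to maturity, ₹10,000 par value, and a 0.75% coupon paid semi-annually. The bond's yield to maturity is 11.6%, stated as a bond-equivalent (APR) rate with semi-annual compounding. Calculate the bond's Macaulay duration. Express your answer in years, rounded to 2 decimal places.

Periodic yield y = 0.058. Discount each cash flow and weight by its period:
  t   CF        PV=CF/(1+0.058)^t    t·PV
  1        37.50        35.4442        35.4442
  2        37.50        33.5012        67.0023
  3        37.50        31.6646        94.9939
  4        37.50        29.9288       119.7150
  5        37.50        28.2880       141.4402
  6        37.50        26.7373       160.4237
  7        37.50        25.2715       176.9007
  8        37.50        23.8861       191.0891
  9        37.50        22.5767       203.1902
  10   10,037.50     5,711.7459    57,117.4594
  Σ                  5,969.0444    58,307.6587
Price P = Σ PV = 5,969.0444.
Macaulay duration = Σ(t·PV) / P = 58,307.6587 / 5,969.0444 = 9.76834 half-year periods.
In years: 9.76834 / 2 = 4.88417 years.

4.88 years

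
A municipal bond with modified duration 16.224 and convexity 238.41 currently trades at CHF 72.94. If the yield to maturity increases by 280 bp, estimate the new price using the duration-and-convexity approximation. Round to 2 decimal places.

CHF 46.62

Duration effect: -D_mod·Δy = -16.224 × (+0.028) = -0.454272
Convexity effect: ½·C·(Δy)² = 0.5 × 238.41 × (0.028)² = +0.09345672
ΔP/P ≈ -0.454272 + 0.09345672 = -0.36081528
New price ≈ 72.94 × (1 - 0.36081528) = 46.6221334768.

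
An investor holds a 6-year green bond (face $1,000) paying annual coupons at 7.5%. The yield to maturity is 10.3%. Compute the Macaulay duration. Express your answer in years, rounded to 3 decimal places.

Periodic yield y = 0.103. Discount each cash flow and weight by its year:
  t   CF        PV=CF/(1+0.103)^t    t·PV
  1        75.00        67.9964        67.9964
  2        75.00        61.6468       123.2935
  3        75.00        55.8901       167.6702
  4        75.00        50.6710       202.6839
  5        75.00        45.9392       229.6961
  6     1,075.00       596.9740     3,581.8438
  Σ                    879.1174     4,373.1839
Price P = Σ PV = 879.1174.
Macaulay duration = Σ(t·PV) / P = 4,373.1839 / 879.1174 = 4.97452 years.

4.975 years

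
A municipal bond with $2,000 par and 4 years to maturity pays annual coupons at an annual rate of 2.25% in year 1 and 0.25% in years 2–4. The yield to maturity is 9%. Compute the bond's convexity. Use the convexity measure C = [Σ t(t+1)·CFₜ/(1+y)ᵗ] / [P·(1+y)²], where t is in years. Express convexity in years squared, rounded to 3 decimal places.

With y = 0.09:
  t   CF        PV=CF/(1+0.09)^t    t·PV        t(t+1)·PV
  1        45.00        41.2844        41.2844          82.5688
  2         5.00         4.2084         8.4168          25.2504
  3         5.00         3.8609        11.5828          46.3310
  4     2,005.00     1,420.3925     5,681.5702      28,407.8510
  Σ                  1,469.7463     5,742.8541      28,562.0012
P = 1,469.7463.
Convexity = Σ t(t+1)·PV / [P·(1+y)²] = 28,562.0012 / (1,469.7463 × 1.188100) = 16.35661.

16.357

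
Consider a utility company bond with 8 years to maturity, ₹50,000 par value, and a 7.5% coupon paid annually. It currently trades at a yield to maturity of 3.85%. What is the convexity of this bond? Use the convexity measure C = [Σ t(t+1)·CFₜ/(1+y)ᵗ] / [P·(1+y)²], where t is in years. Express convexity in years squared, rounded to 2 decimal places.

With y = 0.0385:
  t   CF        PV=CF/(1+0.0385)^t    t·PV        t(t+1)·PV
  1     3,750.00     3,610.9774     3,610.9774       7,221.9547
  2     3,750.00     3,477.1087     6,954.2174      20,862.6521
  3     3,750.00     3,348.2029    10,044.6086      40,178.4345
  4     3,750.00     3,224.0760    12,896.3038      64,481.5190
  5     3,750.00     3,104.5507    15,522.7537      93,136.5224
  6     3,750.00     2,989.4567    17,936.7400     125,557.1800
  7     3,750.00     2,878.6294    20,150.4060     161,203.2483
  8    53,750.00    39,730.7224   317,845.7792   2,860,612.0126
  Σ                 62,363.7241   404,961.7861   3,373,253.5237
P = 62,363.7241.
Convexity = Σ t(t+1)·PV / [P·(1+y)²] = 3,373,253.5237 / (62,363.7241 × 1.078482) = 50.15381.

50.15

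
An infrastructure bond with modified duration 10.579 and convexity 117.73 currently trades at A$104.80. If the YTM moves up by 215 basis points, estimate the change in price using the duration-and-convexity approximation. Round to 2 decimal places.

Duration effect: -D_mod·Δy = -10.579 × (+0.0215) = -0.2274485
Convexity effect: ½·C·(Δy)² = 0.5 × 117.73 × (0.0215)² = +0.02721034625
ΔP/P ≈ -0.2274485 + 0.02721034625 = -0.20023815375
ΔP ≈ 104.80 × (-0.20023815375) = -20.984958513.

-A$20.98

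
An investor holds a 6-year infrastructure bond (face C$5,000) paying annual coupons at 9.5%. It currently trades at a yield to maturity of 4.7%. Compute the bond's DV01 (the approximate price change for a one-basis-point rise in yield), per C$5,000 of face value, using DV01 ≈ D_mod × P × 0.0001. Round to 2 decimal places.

C$2.96

Periodic yield y = 0.047.
  t   CF        PV=CF/(1+0.047)^t    t·PV
  1       475.00       453.6772       453.6772
  2       475.00       433.3115       866.6231
  3       475.00       413.8601     1,241.5803
  4       475.00       395.2819     1,581.1274
  5       475.00       377.5376     1,887.6880
  6     5,475.00     4,156.2727    24,937.6361
  Σ                  6,229.9409    30,968.3321
P = 6,229.9409; D_Mac = 4.97089 yrs; D_mod = 4.74774 yrs.
DV01 ≈ 4.74774 × 6,229.9409 × 0.0001 = 2.957816.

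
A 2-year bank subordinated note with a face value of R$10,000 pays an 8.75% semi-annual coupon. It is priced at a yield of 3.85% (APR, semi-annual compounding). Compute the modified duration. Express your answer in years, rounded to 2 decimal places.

1.85 years

Periodic yield y = 0.01925. First find Macaulay duration:
  t   CF        PV=CF/(1+0.01925)^t    t·PV
  1       437.50       429.2372       429.2372
  2       437.50       421.1304       842.2608
  3       437.50       413.1768     1,239.5303
  4    10,437.50     9,671.0495    38,684.1982
  Σ                 10,934.5939    41,195.2265
P = 10,934.5939; Macaulay duration = 41,195.2265 / 10,934.5939 = 3.76742 half-year periods = 1.88371 years.
Modified duration = D_Mac / (1 + y) = 1.88371 / 1.01925 = 1.84813 years.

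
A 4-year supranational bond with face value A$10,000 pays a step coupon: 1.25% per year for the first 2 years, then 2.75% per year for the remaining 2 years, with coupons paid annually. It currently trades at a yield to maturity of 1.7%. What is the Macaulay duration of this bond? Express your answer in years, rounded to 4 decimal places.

Periodic yield y = 0.017. Discount each cash flow and weight by its year:
  t   CF        PV=CF/(1+0.017)^t    t·PV
  1       125.00       122.9105       122.9105
  2       125.00       120.8560       241.7119
  3       275.00       261.4387       784.3160
  4    10,275.00     9,605.0144    38,420.0575
  Σ                 10,110.2195    39,568.9960
Price P = Σ PV = 10,110.2195.
Macaulay duration = Σ(t·PV) / P = 39,568.9960 / 10,110.2195 = 3.91376 years.

3.9138 years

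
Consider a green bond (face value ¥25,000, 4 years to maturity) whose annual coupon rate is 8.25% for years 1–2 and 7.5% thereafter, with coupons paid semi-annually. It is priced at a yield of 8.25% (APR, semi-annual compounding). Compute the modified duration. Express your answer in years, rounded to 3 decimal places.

3.352 years

Periodic yield y = 0.04125. First find Macaulay duration:
  t   CF        PV=CF/(1+0.04125)^t    t·PV
  1     1,031.25       990.3962       990.3962
  2     1,031.25       951.1608     1,902.3216
  3     1,031.25       913.4797     2,740.4392
  4     1,031.25       877.2915     3,509.1659
  5       937.50       765.9426     3,829.7128
  6       937.50       735.5991     4,413.5946
  7       937.50       706.4577     4,945.2040
  8    25,937.50    18,771.0255   150,168.2037
  Σ                 24,711.3530   172,499.0379
P = 24,711.3530; Macaulay duration = 172,499.0379 / 24,711.3530 = 6.98056 half-year periods = 3.49028 years.
Modified duration = D_Mac / (1 + y) = 3.49028 / 1.04125 = 3.35201 years.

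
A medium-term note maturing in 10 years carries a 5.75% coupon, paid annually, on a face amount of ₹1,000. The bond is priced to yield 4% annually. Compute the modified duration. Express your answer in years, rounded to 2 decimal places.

7.72 years

Periodic yield y = 0.04. First find Macaulay duration:
  t   CF        PV=CF/(1+0.04)^t    t·PV
  1        57.50        55.2885        55.2885
  2        57.50        53.1620       106.3240
  3        57.50        51.1173       153.3519
  4        57.50        49.1512       196.6050
  5        57.50        47.2608       236.3040
  6        57.50        45.4431       272.6585
  7        57.50        43.6953       305.8669
  8        57.50        42.0147       336.1175
  9        57.50        40.3987       363.5886
  10    1,057.50       714.4091     7,144.0911
  Σ                  1,141.9407     9,170.1960
P = 1,141.9407; Macaulay duration = 9,170.1960 / 1,141.9407 = 8.03036 years.
Modified duration = D_Mac / (1 + y) = 8.03036 / 1.04 = 7.72150 years.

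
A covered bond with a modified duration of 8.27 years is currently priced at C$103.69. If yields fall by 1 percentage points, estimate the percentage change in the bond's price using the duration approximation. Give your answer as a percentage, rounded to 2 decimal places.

Duration approximation: ΔP/P ≈ -D_mod · Δy = -8.27 × (-0.01) = +0.082700.
As a percentage: +8.2700%.

+8.27%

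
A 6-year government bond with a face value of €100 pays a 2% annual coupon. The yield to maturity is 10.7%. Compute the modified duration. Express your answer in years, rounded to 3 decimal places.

Periodic yield y = 0.107. First find Macaulay duration:
  t   CF        PV=CF/(1+0.107)^t    t·PV
  1         2.00         1.8067         1.8067
  2         2.00         1.6321         3.2641
  3         2.00         1.4743         4.4229
  4         2.00         1.3318         5.3272
  5         2.00         1.2031         6.0154
  6       102.00        55.4261       332.5567
  Σ                     62.8740       353.3930
P = 62.8740; Macaulay duration = 353.3930 / 62.8740 = 5.62065 years.
Modified duration = D_Mac / (1 + y) = 5.62065 / 1.107 = 5.07737 years.

5.077 years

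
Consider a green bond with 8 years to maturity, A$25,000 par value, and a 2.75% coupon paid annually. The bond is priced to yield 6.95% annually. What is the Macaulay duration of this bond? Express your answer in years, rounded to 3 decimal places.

7.154 years

Periodic yield y = 0.0695. Discount each cash flow and weight by its year:
  t   CF        PV=CF/(1+0.0695)^t    t·PV
  1       687.50       642.8237       642.8237
  2       687.50       601.0507     1,202.1014
  3       687.50       561.9923     1,685.9768
  4       687.50       525.4720     2,101.8878
  5       687.50       491.3249     2,456.6244
  6       687.50       459.3968     2,756.3808
  7       687.50       429.5435     3,006.8047
  8    25,687.50    15,006.3658   120,050.9262
  Σ                 18,717.9697   133,903.5259
Price P = Σ PV = 18,717.9697.
Macaulay duration = Σ(t·PV) / P = 133,903.5259 / 18,717.9697 = 7.15374 years.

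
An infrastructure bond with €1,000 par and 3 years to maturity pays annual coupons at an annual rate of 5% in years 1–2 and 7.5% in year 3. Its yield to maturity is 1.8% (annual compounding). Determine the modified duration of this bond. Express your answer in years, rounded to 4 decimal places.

2.8181 years

Periodic yield y = 0.018. First find Macaulay duration:
  t   CF        PV=CF/(1+0.018)^t    t·PV
  1        50.00        49.1159        49.1159
  2        50.00        48.2475        96.4949
  3     1,075.00     1,018.9788     3,056.9363
  Σ                  1,116.3421     3,202.5471
P = 1,116.3421; Macaulay duration = 3,202.5471 / 1,116.3421 = 2.86879 years.
Modified duration = D_Mac / (1 + y) = 2.86879 / 1.018 = 2.81806 years.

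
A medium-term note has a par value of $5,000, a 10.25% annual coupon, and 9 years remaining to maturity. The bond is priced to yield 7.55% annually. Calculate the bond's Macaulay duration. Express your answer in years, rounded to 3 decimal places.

6.505 years

Periodic yield y = 0.0755. Discount each cash flow and weight by its year:
  t   CF        PV=CF/(1+0.0755)^t    t·PV
  1       512.50       476.5225       476.5225
  2       512.50       443.0707       886.1414
  3       512.50       411.9672     1,235.9016
  4       512.50       383.0471     1,532.1885
  5       512.50       356.1573     1,780.7863
  6       512.50       331.1550     1,986.9303
  7       512.50       307.9080     2,155.3560
  8       512.50       286.2929     2,290.3431
  9     5,512.50     2,863.2210    25,768.9890
  Σ                  5,859.3418    38,113.1586
Price P = Σ PV = 5,859.3418.
Macaulay duration = Σ(t·PV) / P = 38,113.1586 / 5,859.3418 = 6.50468 years.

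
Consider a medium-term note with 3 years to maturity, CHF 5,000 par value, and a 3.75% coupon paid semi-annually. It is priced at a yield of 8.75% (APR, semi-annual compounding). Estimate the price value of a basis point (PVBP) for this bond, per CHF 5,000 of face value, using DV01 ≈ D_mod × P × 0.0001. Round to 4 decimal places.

CHF 1.1900

Periodic yield y = 0.04375.
  t   CF        PV=CF/(1+0.04375)^t    t·PV
  1        93.75        89.8204        89.8204
  2        93.75        86.0554       172.1109
  3        93.75        82.4483       247.3450
  4        93.75        78.9924       315.9696
  5        93.75        75.6813       378.4067
  6     5,093.75     3,939.6596    23,637.9574
  Σ                  4,352.6574    24,841.6099
P = 4,352.6574; D_Mac = 5.70723 half-year periods = 2.85361 yrs; D_mod = 2.73400 yrs.
DV01 ≈ 2.73400 × 4,352.6574 × 0.0001 = 1.190017.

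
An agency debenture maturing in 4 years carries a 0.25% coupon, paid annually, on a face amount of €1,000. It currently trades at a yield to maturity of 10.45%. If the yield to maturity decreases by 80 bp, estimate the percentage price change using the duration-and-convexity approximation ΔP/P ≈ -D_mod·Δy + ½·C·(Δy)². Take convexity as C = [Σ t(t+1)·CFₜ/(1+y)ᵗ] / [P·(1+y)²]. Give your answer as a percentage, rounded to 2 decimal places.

With y = 0.1045:
  t   CF        PV=CF/(1+0.1045)^t    t·PV        t(t+1)·PV
  1         2.50         2.2635         2.2635           4.5269
  2         2.50         2.0493         4.0986          12.2959
  3         2.50         1.8554         5.5663          22.2651
  4     1,002.50       673.6301     2,694.5205      13,472.6025
  Σ                    679.7983     2,706.4489      13,511.6904
P = 679.7983; D_Mac = 3.98125 yrs; D_mod = 3.60457 yrs; C = 16.29289.
Duration effect: -3.60457 × (-0.008) = +0.028837
Convexity effect: 0.5 × 16.29289 × (-0.008)² = +0.0005214
ΔP/P ≈ +0.028837 + 0.0005214 = +0.029358 = +2.9358%.

+2.94%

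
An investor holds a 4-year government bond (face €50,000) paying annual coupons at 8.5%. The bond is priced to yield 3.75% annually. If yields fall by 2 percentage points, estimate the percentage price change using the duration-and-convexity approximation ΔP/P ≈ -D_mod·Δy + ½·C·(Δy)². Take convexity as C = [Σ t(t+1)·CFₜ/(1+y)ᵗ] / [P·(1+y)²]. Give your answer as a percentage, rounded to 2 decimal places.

+7.24%

With y = 0.0375:
  t   CF        PV=CF/(1+0.0375)^t    t·PV        t(t+1)·PV
  1     4,250.00     4,096.3855     4,096.3855       8,192.7711
  2     4,250.00     3,948.3234     7,896.6468      23,689.9405
  3     4,250.00     3,805.6129    11,416.8388      45,667.3552
  4    54,250.00    46,821.7154   187,286.8617     936,434.3083
  Σ                 58,672.0373   210,696.7328   1,013,984.3750
P = 58,672.0373; D_Mac = 3.59109 yrs; D_mod = 3.46129 yrs; C = 16.05550.
Duration effect: -3.46129 × (-0.02) = +0.069226
Convexity effect: 0.5 × 16.05550 × (-0.02)² = +0.0032111
ΔP/P ≈ +0.069226 + 0.0032111 = +0.072437 = +7.2437%.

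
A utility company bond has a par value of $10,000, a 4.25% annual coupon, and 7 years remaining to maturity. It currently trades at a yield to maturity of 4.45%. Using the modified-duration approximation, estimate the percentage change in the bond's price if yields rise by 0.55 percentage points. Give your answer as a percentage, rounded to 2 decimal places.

Periodic yield y = 0.0445. Modified duration first:
  t   CF        PV=CF/(1+0.0445)^t    t·PV
  1       425.00       406.8933       406.8933
  2       425.00       389.5579       779.1158
  3       425.00       372.9612     1,118.8835
  4       425.00       357.0715     1,428.2859
  5       425.00       341.8588     1,709.2938
  6       425.00       327.2942     1,963.7650
  7    10,425.00     7,686.2933    53,804.0532
  Σ                  9,881.9300    61,210.2904
P = 9,881.9300; D_Mac = 6.19416 yrs; D_mod = 6.19416/(1+0.0445) = 5.93027 yrs.
ΔP/P ≈ -D_mod · Δy = -5.93027 × (+0.0055) = -0.032616 = -3.2616%.

-3.26%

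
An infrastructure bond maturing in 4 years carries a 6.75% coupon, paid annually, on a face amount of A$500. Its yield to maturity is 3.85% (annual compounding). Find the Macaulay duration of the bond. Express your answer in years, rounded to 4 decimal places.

3.6559 years

Periodic yield y = 0.0385. Discount each cash flow and weight by its year:
  t   CF        PV=CF/(1+0.0385)^t    t·PV
  1        33.75        32.4988        32.4988
  2        33.75        31.2940        62.5880
  3        33.75        30.1338        90.4015
  4       533.75       458.8935     1,835.5739
  Σ                    552.8201     2,021.0621
Price P = Σ PV = 552.8201.
Macaulay duration = Σ(t·PV) / P = 2,021.0621 / 552.8201 = 3.65591 years.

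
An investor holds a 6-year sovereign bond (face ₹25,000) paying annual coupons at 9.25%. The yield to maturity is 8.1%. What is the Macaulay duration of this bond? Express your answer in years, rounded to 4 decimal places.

Periodic yield y = 0.081. Discount each cash flow and weight by its year:
  t   CF        PV=CF/(1+0.081)^t    t·PV
  1     2,312.50     2,139.2229     2,139.2229
  2     2,312.50     1,978.9296     3,957.8593
  3     2,312.50     1,830.6472     5,491.9416
  4     2,312.50     1,693.4757     6,773.9027
  5     2,312.50     1,566.5825     7,832.9125
  6    27,312.50    17,116.1976   102,697.1854
  Σ                 26,325.0555   128,893.0245
Price P = Σ PV = 26,325.0555.
Macaulay duration = Σ(t·PV) / P = 128,893.0245 / 26,325.0555 = 4.89621 years.

4.8962 years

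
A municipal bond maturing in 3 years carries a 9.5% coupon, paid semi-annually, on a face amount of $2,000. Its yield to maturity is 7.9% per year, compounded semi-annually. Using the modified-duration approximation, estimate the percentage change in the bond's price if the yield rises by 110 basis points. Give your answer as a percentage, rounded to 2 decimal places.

-2.84%

Periodic yield y = 0.0395. Modified duration first:
  t   CF        PV=CF/(1+0.0395)^t    t·PV
  1        95.00        91.3901        91.3901
  2        95.00        87.9174       175.8347
  3        95.00        84.5766       253.7297
  4        95.00        81.3628       325.4510
  5        95.00        78.2710       391.3552
  6     2,095.00     1,660.4931     9,962.9584
  Σ                  2,084.0109    11,200.7192
P = 2,084.0109; D_Mac = 5.37460 half-year periods = 2.68730 yrs; D_mod = 2.68730/(1+0.0395) = 2.58518 yrs.
ΔP/P ≈ -D_mod · Δy = -2.58518 × (+0.011) = -0.028437 = -2.8437%.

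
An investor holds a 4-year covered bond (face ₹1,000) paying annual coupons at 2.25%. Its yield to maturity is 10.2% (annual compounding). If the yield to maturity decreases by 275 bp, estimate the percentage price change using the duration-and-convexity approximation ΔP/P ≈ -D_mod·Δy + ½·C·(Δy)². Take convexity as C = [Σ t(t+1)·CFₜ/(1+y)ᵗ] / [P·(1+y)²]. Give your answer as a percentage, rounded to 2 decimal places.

With y = 0.102:
  t   CF        PV=CF/(1+0.102)^t    t·PV        t(t+1)·PV
  1        22.50        20.4174        20.4174          40.8348
  2        22.50        18.5276        37.0552         111.1656
  3        22.50        16.8127        50.4381         201.7525
  4     1,022.50       693.3251     2,773.3005      13,866.5025
  Σ                    749.0829     2,881.2113      14,220.2555
P = 749.0829; D_Mac = 3.84632 yrs; D_mod = 3.49031 yrs; C = 15.63199.
Duration effect: -3.49031 × (-0.0275) = +0.095983
Convexity effect: 0.5 × 15.63199 × (-0.0275)² = +0.0059108
ΔP/P ≈ +0.095983 + 0.0059108 = +0.101894 = +10.1894%.

+10.19%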